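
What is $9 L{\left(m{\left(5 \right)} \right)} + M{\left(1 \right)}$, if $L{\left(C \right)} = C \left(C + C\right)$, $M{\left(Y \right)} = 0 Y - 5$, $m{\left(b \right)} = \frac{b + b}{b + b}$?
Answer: $13$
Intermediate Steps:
$m{\left(b \right)} = 1$ ($m{\left(b \right)} = \frac{2 b}{2 b} = 2 b \frac{1}{2 b} = 1$)
$M{\left(Y \right)} = -5$ ($M{\left(Y \right)} = 0 - 5 = -5$)
$L{\left(C \right)} = 2 C^{2}$ ($L{\left(C \right)} = C 2 C = 2 C^{2}$)
$9 L{\left(m{\left(5 \right)} \right)} + M{\left(1 \right)} = 9 \cdot 2 \cdot 1^{2} - 5 = 9 \cdot 2 \cdot 1 - 5 = 9 \cdot 2 - 5 = 18 - 5 = 13$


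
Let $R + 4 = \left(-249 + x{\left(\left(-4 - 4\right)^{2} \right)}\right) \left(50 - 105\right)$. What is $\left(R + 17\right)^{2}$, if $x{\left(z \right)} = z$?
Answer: $103795344$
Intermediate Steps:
$R = 10171$ ($R = -4 + \left(-249 + \left(-4 - 4\right)^{2}\right) \left(50 - 105\right) = -4 + \left(-249 + \left(-8\right)^{2}\right) \left(-55\right) = -4 + \left(-249 + 64\right) \left(-55\right) = -4 - -10175 = -4 + 10175 = 10171$)
$\left(R + 17\right)^{2} = \left(10171 + 17\right)^{2} = 10188^{2} = 103795344$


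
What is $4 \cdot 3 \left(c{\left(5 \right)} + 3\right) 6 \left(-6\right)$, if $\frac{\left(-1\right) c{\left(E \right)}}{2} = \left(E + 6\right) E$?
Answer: $46224$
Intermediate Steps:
$c{\left(E \right)} = - 2 E \left(6 + E\right)$ ($c{\left(E \right)} = - 2 \left(E + 6\right) E = - 2 \left(6 + E\right) E = - 2 E \left(6 + E\right)$)
$4 \cdot 3 \left(c{\left(5 \right)} + 3\right) 6 \left(-6\right) = 4 \cdot 3 \left(\left(-2\right) 5 \left(6 + 5\right) + 3\right) 6 \left(-6\right) = 12 \left(\left(-2\right) 5 \cdot 11 + 3\right) 6 \left(-6\right) = 12 \left(-110 + 3\right) 6 \left(-6\right) = 12 \left(\left(-107\right) 6\right) \left(-6\right) = 12 \left(-642\right) \left(-6\right) = \left(-7704\right) \left(-6\right) = 46224$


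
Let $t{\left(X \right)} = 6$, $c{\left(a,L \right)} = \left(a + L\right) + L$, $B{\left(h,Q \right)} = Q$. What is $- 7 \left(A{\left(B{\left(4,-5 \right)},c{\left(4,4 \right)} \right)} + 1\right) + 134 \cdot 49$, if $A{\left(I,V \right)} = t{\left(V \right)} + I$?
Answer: $6552$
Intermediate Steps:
$c{\left(a,L \right)} = a + 2 L$ ($c{\left(a,L \right)} = \left(L + a\right) + L = a + 2 L$)
$A{\left(I,V \right)} = 6 + I$
$- 7 \left(A{\left(B{\left(4,-5 \right)},c{\left(4,4 \right)} \right)} + 1\right) + 134 \cdot 49 = - 7 \left(\left(6 - 5\right) + 1\right) + 134 \cdot 49 = - 7 \left(1 + 1\right) + 6566 = \left(-7\right) 2 + 6566 = -14 + 6566 = 6552$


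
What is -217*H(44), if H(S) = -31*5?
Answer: 33635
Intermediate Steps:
H(S) = -155
-217*H(44) = -217*(-155) = 33635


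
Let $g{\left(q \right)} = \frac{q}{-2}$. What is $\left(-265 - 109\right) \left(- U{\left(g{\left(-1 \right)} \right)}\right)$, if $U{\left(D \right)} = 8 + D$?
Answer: $3179$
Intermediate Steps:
$g{\left(q \right)} = - \frac{q}{2}$ ($g{\left(q \right)} = q \left(- \frac{1}{2}\right) = - \frac{q}{2}$)
$\left(-265 - 109\right) \left(- U{\left(g{\left(-1 \right)} \right)}\right) = \left(-265 - 109\right) \left(- (8 - - \frac{1}{2})\right) = - 374 \left(- (8 + \frac{1}{2})\right) = - 374 \left(\left(-1\right) \frac{17}{2}\right) = \left(-374\right) \left(- \frac{17}{2}\right) = 3179$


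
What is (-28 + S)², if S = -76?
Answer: 10816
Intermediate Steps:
(-28 + S)² = (-28 - 76)² = (-104)² = 10816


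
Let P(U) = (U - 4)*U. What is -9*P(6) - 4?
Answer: -112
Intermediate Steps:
P(U) = U*(-4 + U) (P(U) = (-4 + U)*U = U*(-4 + U))
-9*P(6) - 4 = -54*(-4 + 6) - 4 = -54*2 - 4 = -9*12 - 4 = -108 - 4 = -112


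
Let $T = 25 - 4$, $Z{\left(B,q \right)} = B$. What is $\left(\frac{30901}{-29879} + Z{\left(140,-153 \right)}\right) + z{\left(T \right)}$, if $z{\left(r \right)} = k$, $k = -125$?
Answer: $\frac{417284}{29879} \approx 13.966$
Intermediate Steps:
$T = 21$
$z{\left(r \right)} = -125$
$\left(\frac{30901}{-29879} + Z{\left(140,-153 \right)}\right) + z{\left(T \right)} = \left(\frac{30901}{-29879} + 140\right) - 125 = \left(30901 \left(- \frac{1}{29879}\right) + 140\right) - 125 = \left(- \frac{30901}{29879} + 140\right) - 125 = \frac{4152159}{29879} - 125 = \frac{417284}{29879}$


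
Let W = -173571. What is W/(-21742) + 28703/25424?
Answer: 359780695/39483472 ≈ 9.1122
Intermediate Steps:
W/(-21742) + 28703/25424 = -173571/(-21742) + 28703/25424 = -173571*(-1/21742) + 28703*(1/25424) = 173571/21742 + 28703/25424 = 359780695/39483472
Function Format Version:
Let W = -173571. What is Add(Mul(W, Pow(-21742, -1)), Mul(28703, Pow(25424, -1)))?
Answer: Rational(359780695, 39483472) ≈ 9.1122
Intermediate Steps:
Add(Mul(W, Pow(-21742, -1)), Mul(28703, Pow(25424, -1))) = Add(Mul(-173571, Pow(-21742, -1)), Mul(28703, Pow(25424, -1))) = Add(Mul(-173571, Rational(-1, 21742)), Mul(28703, Rational(1, 25424))) = Add(Rational(173571, 21742), Rational(28703, 25424)) = Rational(359780695, 39483472)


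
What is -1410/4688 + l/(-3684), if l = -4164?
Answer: 596933/719608 ≈ 0.82952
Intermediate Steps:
-1410/4688 + l/(-3684) = -1410/4688 - 4164/(-3684) = -1410*1/4688 - 4164*(-1/3684) = -705/2344 + 347/307 = 596933/719608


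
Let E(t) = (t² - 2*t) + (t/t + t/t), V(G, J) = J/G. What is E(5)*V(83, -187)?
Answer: -3179/83 ≈ -38.301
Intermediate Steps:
E(t) = 2 + t² - 2*t (E(t) = (t² - 2*t) + (1 + 1) = (t² - 2*t) + 2 = 2 + t² - 2*t)
E(5)*V(83, -187) = (2 + 5² - 2*5)*(-187/83) = (2 + 25 - 10)*(-187*1/83) = 17*(-187/83) = -3179/83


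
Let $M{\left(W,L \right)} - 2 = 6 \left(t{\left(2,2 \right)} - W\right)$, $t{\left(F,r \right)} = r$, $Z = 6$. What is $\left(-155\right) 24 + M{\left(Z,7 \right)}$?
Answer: $-3742$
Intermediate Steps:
$M{\left(W,L \right)} = 14 - 6 W$ ($M{\left(W,L \right)} = 2 + 6 \left(2 - W\right) = 2 - \left(-12 + 6 W\right) = 14 - 6 W$)
$\left(-155\right) 24 + M{\left(Z,7 \right)} = \left(-155\right) 24 + \left(14 - 36\right) = -3720 + \left(14 - 36\right) = -3720 - 22 = -3742$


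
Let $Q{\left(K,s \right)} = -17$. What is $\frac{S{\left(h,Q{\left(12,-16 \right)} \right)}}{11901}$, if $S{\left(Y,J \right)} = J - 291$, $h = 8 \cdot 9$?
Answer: $- \frac{308}{11901} \approx -0.02588$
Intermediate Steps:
$h = 72$
$S{\left(Y,J \right)} = -291 + J$
$\frac{S{\left(h,Q{\left(12,-16 \right)} \right)}}{11901} = \frac{-291 - 17}{11901} = \left(-308\right) \frac{1}{11901} = - \frac{308}{11901}$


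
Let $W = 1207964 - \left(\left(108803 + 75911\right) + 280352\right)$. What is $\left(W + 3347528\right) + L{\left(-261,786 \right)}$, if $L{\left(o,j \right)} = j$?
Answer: $4091212$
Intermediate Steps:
$W = 742898$ ($W = 1207964 - \left(184714 + 280352\right) = 1207964 - 465066 = 742898$)
$\left(W + 3347528\right) + L{\left(-261,786 \right)} = \left(742898 + 3347528\right) + 786 = 4090426 + 786 = 4091212$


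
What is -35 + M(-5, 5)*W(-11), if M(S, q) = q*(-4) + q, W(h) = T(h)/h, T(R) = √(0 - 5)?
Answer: -35 + 15*I*√5/11 ≈ -35.0 + 3.0492*I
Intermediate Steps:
T(R) = I*√5 (T(R) = √(-5) = I*√5)
W(h) = I*√5/h (W(h) = (I*√5)/h = I*√5/h)
M(S, q) = -3*q (M(S, q) = -4*q + q = -3*q)
-35 + M(-5, 5)*W(-11) = -35 + (-3*5)*(I*√5/(-11)) = -35 - 15*I*√5*(-1)/11 = -35 - (-15)*I*√5/11 = -35 + 15*I*√5/11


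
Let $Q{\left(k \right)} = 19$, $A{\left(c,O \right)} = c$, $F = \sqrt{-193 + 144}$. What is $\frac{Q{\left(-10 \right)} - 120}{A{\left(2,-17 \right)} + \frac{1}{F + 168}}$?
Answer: $- \frac{5728114}{113765} - \frac{707 i}{113765} \approx -50.35 - 0.0062146 i$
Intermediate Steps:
$F = 7 i$ ($F = \sqrt{-49} = 7 i \approx 7.0 i$)
$\frac{Q{\left(-10 \right)} - 120}{A{\left(2,-17 \right)} + \frac{1}{F + 168}} = \frac{19 - 120}{2 + \frac{1}{7 i + 168}} = - \frac{101}{2 + \frac{1}{168 + 7 i}} = - \frac{101}{2 + \frac{168 - 7 i}{28273}}$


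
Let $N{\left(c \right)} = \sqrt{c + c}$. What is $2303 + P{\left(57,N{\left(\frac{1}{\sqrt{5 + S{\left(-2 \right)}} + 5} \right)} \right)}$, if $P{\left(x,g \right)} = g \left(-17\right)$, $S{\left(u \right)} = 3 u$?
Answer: $2303 - \frac{17 \sqrt{65 - 13 i}}{13} \approx 2292.4 + 1.0491 i$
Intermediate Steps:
$N{\left(c \right)} = \sqrt{2} \sqrt{c}$ ($N{\left(c \right)} = \sqrt{2 c} = \sqrt{2} \sqrt{c}$)
$P{\left(x,g \right)} = - 17 g$
$2303 + P{\left(57,N{\left(\frac{1}{\sqrt{5 + S{\left(-2 \right)}} + 5} \right)} \right)} = 2303 - 17 \sqrt{2} \sqrt{\frac{1}{\sqrt{5 + 3 \left(-2\right)} + 5}} = 2303 - 17 \sqrt{2} \sqrt{\frac{1}{\sqrt{5 - 6} + 5}} = 2303 - 17 \sqrt{2} \sqrt{\frac{1}{\sqrt{-1} + 5}} = 2303 - 17 \sqrt{2} \sqrt{\frac{1}{i + 5}} = 2303 - 17 \sqrt{2} \sqrt{\frac{1}{5 + i}} = 2303 - 17 \sqrt{2} \sqrt{\frac{5 - i}{26}} = 2303 - 17 \sqrt{2} \frac{\sqrt{26} \sqrt{5 - i}}{26} = 2303 - 17 \frac{\sqrt{13} \sqrt{5 - i}}{13} = 2303 - \frac{17 \sqrt{13} \sqrt{5 - i}}{13}$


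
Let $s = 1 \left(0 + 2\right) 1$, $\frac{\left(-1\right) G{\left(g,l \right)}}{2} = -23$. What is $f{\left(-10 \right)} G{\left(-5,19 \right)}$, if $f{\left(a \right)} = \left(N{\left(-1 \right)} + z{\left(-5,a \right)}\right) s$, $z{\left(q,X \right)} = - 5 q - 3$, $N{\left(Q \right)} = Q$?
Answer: $1932$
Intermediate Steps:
$G{\left(g,l \right)} = 46$ ($G{\left(g,l \right)} = \left(-2\right) \left(-23\right) = 46$)
$s = 2$ ($s = 1 \cdot 2 \cdot 1 = 1 \cdot 2 = 2$)
$z{\left(q,X \right)} = -3 - 5 q$
$f{\left(a \right)} = 42$ ($f{\left(a \right)} = \left(-1 - -22\right) 2 = \left(-1 + \left(-3 + 25\right)\right) 2 = \left(-1 + 22\right) 2 = 21 \cdot 2 = 42$)
$f{\left(-10 \right)} G{\left(-5,19 \right)} = 42 \cdot 46 = 1932$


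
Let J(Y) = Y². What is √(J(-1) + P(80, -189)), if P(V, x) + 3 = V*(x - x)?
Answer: I*√2 ≈ 1.4142*I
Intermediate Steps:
P(V, x) = -3 (P(V, x) = -3 + V*(x - x) = -3 + V*0 = -3 + 0 = -3)
√(J(-1) + P(80, -189)) = √((-1)² - 3) = √(1 - 3) = √(-2) = I*√2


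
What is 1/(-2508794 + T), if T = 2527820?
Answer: 1/19026 ≈ 5.2560e-5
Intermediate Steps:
1/(-2508794 + T) = 1/(-2508794 + 2527820) = 1/19026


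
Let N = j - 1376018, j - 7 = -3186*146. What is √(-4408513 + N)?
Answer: 4*I*√390605 ≈ 2499.9*I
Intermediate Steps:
j = -465149 (j = 7 - 3186*146 = 7 - 465156 = -465149)
N = -1841167 (N = -465149 - 1376018 = -1841167)
√(-4408513 + N) = √(-4408513 - 1841167) = √(-6249680) = 4*I*√390605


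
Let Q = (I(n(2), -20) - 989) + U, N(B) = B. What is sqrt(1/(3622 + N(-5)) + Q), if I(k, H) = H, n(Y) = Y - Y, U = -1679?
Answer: I*sqrt(35166264415)/3617 ≈ 51.846*I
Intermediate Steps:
n(Y) = 0
Q = -2688 (Q = (-20 - 989) - 1679 = -1009 - 1679 = -2688)
sqrt(1/(3622 + N(-5)) + Q) = sqrt(1/(3622 - 5) - 2688) = sqrt(1/3617 - 2688) = sqrt(-9722495/3617) = I*sqrt(35166264415)/3617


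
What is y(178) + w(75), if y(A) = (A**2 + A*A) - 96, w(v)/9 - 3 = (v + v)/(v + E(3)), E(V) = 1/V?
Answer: 7154812/113 ≈ 63317.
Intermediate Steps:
E(V) = 1/V
w(v) = 27 + 18*v/(1/3 + v) (w(v) = 27 + 9*((v + v)/(v + 1/3)) = 27 + 9*((2*v)/(v + 1/3)) = 27 + 9*((2*v)/(1/3 + v)) = 27 + 9*(2*v/(1/3 + v)) = 27 + 18*v/(1/3 + v))
y(A) = -96 + 2*A**2 (y(A) = (A**2 + A**2) - 96 = 2*A**2 - 96 = -96 + 2*A**2)
y(178) + w(75) = (-96 + 2*178**2) + 27*(1 + 5*75)/(1 + 3*75) = (-96 + 2*31684) + 27*(1 + 375)/(1 + 225) = (-96 + 63368) + 27*376/226 = 63272 + 27*(1/226)*376 = 63272 + 5076/113 = 7154812/113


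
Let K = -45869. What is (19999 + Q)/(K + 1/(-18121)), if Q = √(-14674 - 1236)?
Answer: -362401879/831192150 - 18121*I*√15910/831192150 ≈ -0.436 - 0.0027499*I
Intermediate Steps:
Q = I*√15910 (Q = √(-15910) = I*√15910 ≈ 126.13*I)
(19999 + Q)/(K + 1/(-18121)) = (19999 + I*√15910)/(-45869 + 1/(-18121)) = (19999 + I*√15910)/(-45869 - 1/18121) = (19999 + I*√15910)/(-831192150/18121) = (19999 + I*√15910)*(-18121/831192150) = -362401879/831192150 - 18121*I*√15910/831192150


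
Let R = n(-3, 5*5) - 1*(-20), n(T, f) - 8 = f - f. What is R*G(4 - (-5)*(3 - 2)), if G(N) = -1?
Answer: -28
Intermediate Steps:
n(T, f) = 8 (n(T, f) = 8 + (f - f) = 8 + 0 = 8)
R = 28 (R = 8 - 1*(-20) = 8 + 20 = 28)
R*G(4 - (-5)*(3 - 2)) = 28*(-1) = -28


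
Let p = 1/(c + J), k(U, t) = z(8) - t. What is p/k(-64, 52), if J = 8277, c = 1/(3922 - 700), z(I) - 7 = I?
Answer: -3222/986734315 ≈ -3.2653e-6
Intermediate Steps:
z(I) = 7 + I
c = 1/3222 ≈ 0.00031037
k(U, t) = 15 - t (k(U, t) = (7 + 8) - t = 15 - t)
p = 3222/26668495 (p = 1/(1/3222 + 8277) = 1/(26668495/3222) = 3222/26668495 ≈ 0.00012082)
p/k(-64, 52) = 3222/(26668495*(15 - 1*52)) = 3222/(26668495*(15 - 52)) = (3222/26668495)/(-37) = (3222/26668495)*(-1/37) = -3222/986734315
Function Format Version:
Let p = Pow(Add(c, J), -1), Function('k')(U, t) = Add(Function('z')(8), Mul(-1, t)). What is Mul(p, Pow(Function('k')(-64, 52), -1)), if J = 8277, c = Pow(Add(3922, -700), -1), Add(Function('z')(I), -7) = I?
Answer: Rational(-3222, 986734315) ≈ -3.2653e-6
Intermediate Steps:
Function('z')(I) = Add(7, I)
c = Rational(1, 3222) (c = Pow(3222, -1) = Rational(1, 3222) ≈ 0.00031037)
Function('k')(U, t) = Add(15, Mul(-1, t)) (Function('k')(U, t) = Add(Add(7, 8), Mul(-1, t)) = Add(15, Mul(-1, t)))
p = Rational(3222, 26668495) (p = Pow(Add(Rational(1, 3222), 8277), -1) = Pow(Rational(26668495, 3222), -1) = Rational(3222, 26668495) ≈ 0.00012082)
Mul(p, Pow(Function('k')(-64, 52), -1)) = Mul(Rational(3222, 26668495), Pow(Add(15, Mul(-1, 52)), -1)) = Mul(Rational(3222, 26668495), Pow(Add(15, -52), -1)) = Mul(Rational(3222, 26668495), Pow(-37, -1)) = Mul(Rational(3222, 26668495), Rational(-1, 37)) = Rational(-3222, 986734315)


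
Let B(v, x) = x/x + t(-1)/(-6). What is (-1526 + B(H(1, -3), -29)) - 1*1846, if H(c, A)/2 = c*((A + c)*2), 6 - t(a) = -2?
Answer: -10117/3 ≈ -3372.3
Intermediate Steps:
t(a) = 8 (t(a) = 6 - 1*(-2) = 6 + 2 = 8)
H(c, A) = 2*c*(2*A + 2*c) (H(c, A) = 2*(c*((A + c)*2)) = 2*(c*(2*A + 2*c)) = 2*c*(2*A + 2*c))
B(v, x) = -⅓ (B(v, x) = x/x + 8/(-6) = 1 + 8*(-⅙) = 1 - 4/3 = -⅓)
(-1526 + B(H(1, -3), -29)) - 1*1846 = (-1526 - ⅓) - 1*1846 = -4579/3 - 1846 = -10117/3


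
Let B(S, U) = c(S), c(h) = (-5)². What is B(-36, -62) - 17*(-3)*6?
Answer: 331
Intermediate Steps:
c(h) = 25
B(S, U) = 25
B(-36, -62) - 17*(-3)*6 = 25 - 17*(-3)*6 = 25 - (-51)*6 = 25 - 1*(-306) = 25 + 306 = 331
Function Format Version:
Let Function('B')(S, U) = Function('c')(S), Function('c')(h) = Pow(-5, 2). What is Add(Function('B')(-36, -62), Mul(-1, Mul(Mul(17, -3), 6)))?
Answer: 331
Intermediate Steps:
Function('c')(h) = 25
Function('B')(S, U) = 25
Add(Function('B')(-36, -62), Mul(-1, Mul(Mul(17, -3), 6))) = Add(25, Mul(-1, Mul(Mul(17, -3), 6))) = Add(25, Mul(-1, Mul(-51, 6))) = Add(25, Mul(-1, -306)) = Add(25, 306) = 331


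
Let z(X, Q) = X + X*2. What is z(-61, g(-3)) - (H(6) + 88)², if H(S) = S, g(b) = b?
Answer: -9019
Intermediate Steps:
z(X, Q) = 3*X (z(X, Q) = X + 2*X = 3*X)
z(-61, g(-3)) - (H(6) + 88)² = 3*(-61) - (6 + 88)² = -183 - 1*94² = -183 - 1*8836 = -183 - 8836 = -9019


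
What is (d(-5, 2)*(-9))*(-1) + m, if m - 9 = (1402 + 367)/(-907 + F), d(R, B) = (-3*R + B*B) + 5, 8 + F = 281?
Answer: 140881/634 ≈ 222.21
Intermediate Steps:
F = 273 (F = -8 + 281 = 273)
d(R, B) = 5 + B² - 3*R (d(R, B) = (-3*R + B²) + 5 = (B² - 3*R) + 5 = 5 + B² - 3*R)
m = 3937/634 (m = 9 + (1402 + 367)/(-907 + 273) = 9 + 1769/(-634) = 9 + 1769*(-1/634) = 9 - 1769/634 = 3937/634 ≈ 6.2098)
(d(-5, 2)*(-9))*(-1) + m = ((5 + 2² - 3*(-5))*(-9))*(-1) + 3937/634 = ((5 + 4 + 15)*(-9))*(-1) + 3937/634 = (24*(-9))*(-1) + 3937/634 = -216*(-1) + 3937/634 = 216 + 3937/634 = 140881/634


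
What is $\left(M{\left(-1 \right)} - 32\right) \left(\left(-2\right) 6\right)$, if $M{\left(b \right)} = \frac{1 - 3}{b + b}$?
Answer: $372$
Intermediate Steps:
$M{\left(b \right)} = - \frac{1}{b}$ ($M{\left(b \right)} = - \frac{2}{2 b} = - 2 \frac{1}{2 b} = - \frac{1}{b}$)
$\left(M{\left(-1 \right)} - 32\right) \left(\left(-2\right) 6\right) = \left(- \frac{1}{-1} - 32\right) \left(\left(-2\right) 6\right) = \left(\left(-1\right) \left(-1\right) - 32\right) \left(-12\right) = \left(1 - 32\right) \left(-12\right) = \left(-31\right) \left(-12\right) = 372$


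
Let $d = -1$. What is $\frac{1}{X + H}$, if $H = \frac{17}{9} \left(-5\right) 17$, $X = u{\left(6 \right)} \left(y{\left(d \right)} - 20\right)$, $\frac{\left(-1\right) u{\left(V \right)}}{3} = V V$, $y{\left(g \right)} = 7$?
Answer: $\frac{9}{11191} \approx 0.00080422$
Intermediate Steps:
$u{\left(V \right)} = - 3 V^{2}$ ($u{\left(V \right)} = - 3 V V = - 3 V^{2}$)
$X = 1404$ ($X = - 3 \cdot 6^{2} \left(7 - 20\right) = \left(-3\right) 36 \left(-13\right) = \left(-108\right) \left(-13\right) = 1404$)
$H = - \frac{1445}{9}$ ($H = 17 \cdot \frac{1}{9} \left(-5\right) 17 = \frac{17}{9} \left(-5\right) 17 = \left(- \frac{85}{9}\right) 17 = - \frac{1445}{9} \approx -160.56$)
$\frac{1}{X + H} = \frac{1}{1404 - \frac{1445}{9}} = \frac{1}{\frac{11191}{9}} = \frac{9}{11191}$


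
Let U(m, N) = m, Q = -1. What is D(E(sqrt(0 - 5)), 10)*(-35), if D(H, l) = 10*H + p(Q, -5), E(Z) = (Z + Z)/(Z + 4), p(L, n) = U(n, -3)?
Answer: 25/3 - 400*I*sqrt(5)/3 ≈ 8.3333 - 298.14*I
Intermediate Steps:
p(L, n) = n
E(Z) = 2*Z/(4 + Z) (E(Z) = (2*Z)/(4 + Z) = 2*Z/(4 + Z))
D(H, l) = -5 + 10*H (D(H, l) = 10*H - 5 = -5 + 10*H)
D(E(sqrt(0 - 5)), 10)*(-35) = (-5 + 10*(2*sqrt(0 - 5)/(4 + sqrt(0 - 5))))*(-35) = (-5 + 10*(2*sqrt(-5)/(4 + sqrt(-5))))*(-35) = (-5 + 10*(2*(I*sqrt(5))/(4 + I*sqrt(5))))*(-35) = (-5 + 10*(2*I*sqrt(5)/(4 + I*sqrt(5))))*(-35) = (-5 + 20*I*sqrt(5)/(4 + I*sqrt(5)))*(-35) = 175 - 700*I*sqrt(5)/(4 + I*sqrt(5))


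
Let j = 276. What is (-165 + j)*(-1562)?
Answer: -173382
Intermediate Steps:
(-165 + j)*(-1562) = (-165 + 276)*(-1562) = 111*(-1562) = -173382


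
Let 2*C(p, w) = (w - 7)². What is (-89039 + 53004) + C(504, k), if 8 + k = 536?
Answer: 199371/2 ≈ 99686.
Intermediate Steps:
k = 528 (k = -8 + 536 = 528)
C(p, w) = (-7 + w)²/2 (C(p, w) = (w - 7)²/2 = (-7 + w)²/2)
(-89039 + 53004) + C(504, k) = (-89039 + 53004) + (-7 + 528)²/2 = -36035 + (½)*521² = -36035 + (½)*271441 = -36035 + 271441/2 = 199371/2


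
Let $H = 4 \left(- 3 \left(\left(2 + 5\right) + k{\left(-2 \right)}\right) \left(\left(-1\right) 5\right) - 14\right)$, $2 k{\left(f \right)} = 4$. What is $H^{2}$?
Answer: $234256$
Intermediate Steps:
$k{\left(f \right)} = 2$ ($k{\left(f \right)} = \frac{1}{2} \cdot 4 = 2$)
$H = 484$ ($H = 4 \left(- 3 \left(\left(2 + 5\right) + 2\right) \left(\left(-1\right) 5\right) - 14\right) = 4 \left(- 3 \left(7 + 2\right) \left(-5\right) - 14\right) = 4 \left(\left(-3\right) 9 \left(-5\right) - 14\right) = 4 \left(\left(-27\right) \left(-5\right) - 14\right) = 4 \left(135 - 14\right) = 4 \cdot 121 = 484$)
$H^{2} = 484^{2} = 234256$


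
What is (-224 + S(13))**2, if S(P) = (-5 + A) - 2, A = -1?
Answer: 53824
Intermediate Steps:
S(P) = -8 (S(P) = (-5 - 1) - 2 = -6 - 2 = -8)
(-224 + S(13))**2 = (-224 - 8)**2 = (-232)**2 = 53824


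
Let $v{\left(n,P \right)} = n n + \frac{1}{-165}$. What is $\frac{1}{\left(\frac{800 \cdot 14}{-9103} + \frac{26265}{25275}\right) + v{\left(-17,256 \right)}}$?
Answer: $\frac{506172315}{146183953973} \approx 0.0034626$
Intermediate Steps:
$v{\left(n,P \right)} = - \frac{1}{165} + n^{2}$ ($v{\left(n,P \right)} = n^{2} - \frac{1}{165} = - \frac{1}{165} + n^{2}$)
$\frac{1}{\left(\frac{800 \cdot 14}{-9103} + \frac{26265}{25275}\right) + v{\left(-17,256 \right)}} = \frac{1}{\left(\frac{800 \cdot 14}{-9103} + \frac{26265}{25275}\right) - \left(\frac{1}{165} - \left(-17\right)^{2}\right)} = \frac{1}{\left(11200 \left(- \frac{1}{9103}\right) + 26265 \cdot \frac{1}{25275}\right) + \left(- \frac{1}{165} + 289\right)} = \frac{1}{\left(- \frac{11200}{9103} + \frac{1751}{1685}\right) + \frac{47684}{165}} = \frac{1}{- \frac{2932647}{15338555} + \frac{47684}{165}} = \frac{1}{\frac{146183953973}{506172315}} = \frac{506172315}{146183953973}$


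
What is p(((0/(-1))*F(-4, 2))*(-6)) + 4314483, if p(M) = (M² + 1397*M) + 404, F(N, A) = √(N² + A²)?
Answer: 4314887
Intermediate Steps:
F(N, A) = √(A² + N²)
p(M) = 404 + M² + 1397*M
p(((0/(-1))*F(-4, 2))*(-6)) + 4314483 = (404 + (((0/(-1))*√(2² + (-4)²))*(-6))² + 1397*(((0/(-1))*√(2² + (-4)²))*(-6))) + 4314483 = (404 + (((0*(-1))*√(4 + 16))*(-6))² + 1397*(((0*(-1))*√(4 + 16))*(-6))) + 4314483 = (404 + ((0*√20)*(-6))² + 1397*((0*√20)*(-6))) + 4314483 = (404 + ((0*(2*√5))*(-6))² + 1397*((0*(2*√5))*(-6))) + 4314483 = (404 + (0*(-6))² + 1397*(0*(-6))) + 4314483 = (404 + 0² + 1397*0) + 4314483 = (404 + 0 + 0) + 4314483 = 404 + 4314483 = 4314887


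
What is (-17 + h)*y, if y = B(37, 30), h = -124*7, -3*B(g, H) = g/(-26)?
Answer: -10915/26 ≈ -419.81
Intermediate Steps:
B(g, H) = g/78 (B(g, H) = -g/(3*(-26)) = -g*(-1)/(3*26) = -(-1)*g/78 = g/78)
h = -868
y = 37/78 (y = (1/78)*37 = 37/78 ≈ 0.47436)
(-17 + h)*y = (-17 - 868)*(37/78) = -885*37/78 = -10915/26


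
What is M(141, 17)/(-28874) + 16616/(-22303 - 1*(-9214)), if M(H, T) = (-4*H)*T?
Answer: -177136526/188965893 ≈ -0.93740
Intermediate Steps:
M(H, T) = -4*H*T
M(141, 17)/(-28874) + 16616/(-22303 - 1*(-9214)) = -4*141*17/(-28874) + 16616/(-22303 - 1*(-9214)) = -9588*(-1/28874) + 16616/(-22303 + 9214) = 4794/14437 + 16616/(-13089) = 4794/14437 + 16616*(-1/13089) = 4794/14437 - 16616/13089 = -177136526/188965893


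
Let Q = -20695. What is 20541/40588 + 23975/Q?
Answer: -109600261/167993732 ≈ -0.65241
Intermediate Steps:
20541/40588 + 23975/Q = 20541/40588 + 23975/(-20695) = 20541*(1/40588) + 23975*(-1/20695) = 20541/40588 - 4795/4139 = -109600261/167993732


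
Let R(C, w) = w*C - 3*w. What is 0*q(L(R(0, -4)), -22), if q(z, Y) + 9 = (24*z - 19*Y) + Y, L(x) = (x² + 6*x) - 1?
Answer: 0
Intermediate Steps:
R(C, w) = -3*w + C*w (R(C, w) = C*w - 3*w = -3*w + C*w)
L(x) = -1 + x² + 6*x
q(z, Y) = -9 - 18*Y + 24*z (q(z, Y) = -9 + ((24*z - 19*Y) + Y) = -9 + ((-19*Y + 24*z) + Y) = -9 + (-18*Y + 24*z) = -9 - 18*Y + 24*z)
0*q(L(R(0, -4)), -22) = 0*(-9 - 18*(-22) + 24*(-1 + (-4*(-3 + 0))² + 6*(-4*(-3 + 0)))) = 0*(-9 + 396 + 24*(-1 + (-4*(-3))² + 6*(-4*(-3)))) = 0*(-9 + 396 + 24*(-1 + 12² + 6*12)) = 0*(-9 + 396 + 24*(-1 + 144 + 72)) = 0*(-9 + 396 + 24*215) = 0*(-9 + 396 + 5160) = 0*5547 = 0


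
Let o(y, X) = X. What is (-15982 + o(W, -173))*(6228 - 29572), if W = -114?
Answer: 377122320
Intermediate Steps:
(-15982 + o(W, -173))*(6228 - 29572) = (-15982 - 173)*(6228 - 29572) = -16155*(-23344) = 377122320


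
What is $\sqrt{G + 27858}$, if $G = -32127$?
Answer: $i \sqrt{4269} \approx 65.338 i$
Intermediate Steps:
$\sqrt{G + 27858} = \sqrt{-32127 + 27858} = \sqrt{-4269} = i \sqrt{4269}$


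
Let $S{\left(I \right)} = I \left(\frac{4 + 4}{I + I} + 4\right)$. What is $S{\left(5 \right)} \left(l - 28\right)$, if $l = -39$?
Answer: $-1608$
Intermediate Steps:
$S{\left(I \right)} = I \left(4 + \frac{4}{I}\right)$ ($S{\left(I \right)} = I \left(\frac{8}{2 I} + 4\right) = I \left(8 \frac{1}{2 I} + 4\right) = I \left(\frac{4}{I} + 4\right) = I \left(4 + \frac{4}{I}\right)$)
$S{\left(5 \right)} \left(l - 28\right) = \left(4 + 4 \cdot 5\right) \left(-39 - 28\right) = \left(4 + 20\right) \left(-67\right) = 24 \left(-67\right) = -1608$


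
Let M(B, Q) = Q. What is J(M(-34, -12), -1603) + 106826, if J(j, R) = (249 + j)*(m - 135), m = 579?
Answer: 212054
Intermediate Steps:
J(j, R) = 110556 + 444*j (J(j, R) = (249 + j)*(579 - 135) = (249 + j)*444 = 110556 + 444*j)
J(M(-34, -12), -1603) + 106826 = (110556 + 444*(-12)) + 106826 = (110556 - 5328) + 106826 = 105228 + 106826 = 212054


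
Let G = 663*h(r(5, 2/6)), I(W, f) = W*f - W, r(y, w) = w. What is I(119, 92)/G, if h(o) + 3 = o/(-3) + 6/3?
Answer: -147/10 ≈ -14.700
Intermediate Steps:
I(W, f) = -W + W*f
h(o) = -1 - o/3 (h(o) = -3 + (o/(-3) + 6/3) = -3 + (o*(-1/3) + 6*(1/3)) = -3 + (-o/3 + 2) = -3 + (2 - o/3) = -1 - o/3)
G = -2210/3 (G = 663*(-1 - 2/(3*6)) = 663*(-1 - 1/3*1/3) = 663*(-1 - 1/9) = 663*(-10/9) = -2210/3 ≈ -736.67)
I(119, 92)/G = (119*(-1 + 92))/(-2210/3) = (119*91)*(-3/2210) = 10829*(-3/2210) = -147/10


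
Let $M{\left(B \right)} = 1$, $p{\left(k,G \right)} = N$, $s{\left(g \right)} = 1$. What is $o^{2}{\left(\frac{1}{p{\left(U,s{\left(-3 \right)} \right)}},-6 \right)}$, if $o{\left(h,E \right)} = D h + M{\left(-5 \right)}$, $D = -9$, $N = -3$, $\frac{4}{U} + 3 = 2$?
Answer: $16$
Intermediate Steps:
$U = -4$ ($U = \frac{4}{-3 + 2} = \frac{4}{-1} = 4 \left(-1\right) = -4$)
$p{\left(k,G \right)} = -3$
$o{\left(h,E \right)} = 1 - 9 h$ ($o{\left(h,E \right)} = - 9 h + 1 = 1 - 9 h$)
$o^{2}{\left(\frac{1}{p{\left(U,s{\left(-3 \right)} \right)}},-6 \right)} = \left(1 - \frac{9}{-3}\right)^{2} = \left(1 - -3\right)^{2} = \left(1 + 3\right)^{2} = 4^{2} = 16$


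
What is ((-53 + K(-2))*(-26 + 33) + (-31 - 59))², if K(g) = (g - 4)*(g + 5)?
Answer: 344569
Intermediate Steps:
K(g) = (-4 + g)*(5 + g)
((-53 + K(-2))*(-26 + 33) + (-31 - 59))² = ((-53 + (-20 - 2 + (-2)²))*(-26 + 33) + (-31 - 59))² = ((-53 + (-20 - 2 + 4))*7 - 90)² = ((-53 - 18)*7 - 90)² = (-71*7 - 90)² = (-497 - 90)² = (-587)² = 344569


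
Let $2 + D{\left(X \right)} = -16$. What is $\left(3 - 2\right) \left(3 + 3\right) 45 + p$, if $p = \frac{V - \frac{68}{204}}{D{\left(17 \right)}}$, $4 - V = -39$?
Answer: $\frac{7226}{27} \approx 267.63$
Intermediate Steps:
$V = 43$ ($V = 4 - -39 = 4 + 39 = 43$)
$D{\left(X \right)} = -18$ ($D{\left(X \right)} = -2 - 16 = -18$)
$p = - \frac{64}{27}$ ($p = \frac{43 - \frac{68}{204}}{-18} = \left(43 - 68 \cdot \frac{1}{204}\right) \left(- \frac{1}{18}\right) = \left(43 - \frac{1}{3}\right) \left(- \frac{1}{18}\right) = \frac{128}{3} \left(- \frac{1}{18}\right) = - \frac{64}{27} \approx -2.3704$)
$\left(3 - 2\right) \left(3 + 3\right) 45 + p = \left(3 - 2\right) \left(3 + 3\right) 45 - \frac{64}{27} = 1 \cdot 6 \cdot 45 - \frac{64}{27} = 6 \cdot 45 - \frac{64}{27} = 270 - \frac{64}{27} = \frac{7226}{27}$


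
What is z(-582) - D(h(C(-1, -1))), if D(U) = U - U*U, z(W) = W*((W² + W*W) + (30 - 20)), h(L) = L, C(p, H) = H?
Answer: -394280554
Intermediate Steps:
z(W) = W*(10 + 2*W²) (z(W) = W*((W² + W²) + 10) = W*(2*W² + 10) = W*(10 + 2*W²))
D(U) = U - U²
z(-582) - D(h(C(-1, -1))) = 2*(-582)*(5 + (-582)²) - (-1)*(1 - 1*(-1)) = 2*(-582)*(5 + 338724) - (-1)*(1 + 1) = 2*(-582)*338729 - (-1)*2 = -394280556 - 1*(-2) = -394280556 + 2 = -394280554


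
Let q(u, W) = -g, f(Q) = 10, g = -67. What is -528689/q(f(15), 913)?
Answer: -528689/67 ≈ -7890.9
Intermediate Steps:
q(u, W) = 67 (q(u, W) = -1*(-67) = 67)
-528689/q(f(15), 913) = -528689/67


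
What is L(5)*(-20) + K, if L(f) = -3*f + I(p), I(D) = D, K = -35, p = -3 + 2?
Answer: 285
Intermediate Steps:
p = -1
L(f) = -1 - 3*f (L(f) = -3*f - 1 = -1 - 3*f)
L(5)*(-20) + K = (-1 - 3*5)*(-20) - 35 = (-1 - 15)*(-20) - 35 = -16*(-20) - 35 = 320 - 35 = 285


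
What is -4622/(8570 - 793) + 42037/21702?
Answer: 226615105/168776454 ≈ 1.3427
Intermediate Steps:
-4622/(8570 - 793) + 42037/21702 = -4622/7777 + 42037*(1/21702) = -4622*1/7777 + 42037/21702 = -4622/7777 + 42037/21702 = 226615105/168776454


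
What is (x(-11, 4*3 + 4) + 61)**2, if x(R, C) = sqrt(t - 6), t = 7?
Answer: 3844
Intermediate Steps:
x(R, C) = 1 (x(R, C) = sqrt(7 - 6) = sqrt(1) = 1)
(x(-11, 4*3 + 4) + 61)**2 = (1 + 61)**2 = 62**2 = 3844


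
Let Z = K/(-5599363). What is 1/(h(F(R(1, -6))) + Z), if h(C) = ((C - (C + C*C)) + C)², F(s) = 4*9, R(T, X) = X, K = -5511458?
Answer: 5599363/8889554210258 ≈ 6.2988e-7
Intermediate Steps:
F(s) = 36
h(C) = (C - C²)² (h(C) = ((C - (C + C²)) + C)² = ((C + (-C - C²)) + C)² = (-C² + C)² = (C - C²)²)
Z = 5511458/5599363 (Z = -5511458/(-5599363) = -5511458*(-1/5599363) = 5511458/5599363 ≈ 0.98430)
1/(h(F(R(1, -6))) + Z) = 1/(36²*(-1 + 36)² + 5511458/5599363) = 1/(1296*35² + 5511458/5599363) = 1/(1296*1225 + 5511458/5599363) = 1/(1587600 + 5511458/5599363) = 1/(8889554210258/5599363) = 5599363/8889554210258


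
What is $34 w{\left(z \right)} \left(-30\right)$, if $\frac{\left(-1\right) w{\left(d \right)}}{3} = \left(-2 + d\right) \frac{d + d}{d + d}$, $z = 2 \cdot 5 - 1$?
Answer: $21420$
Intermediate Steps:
$z = 9$ ($z = 10 - 1 = 9$)
$w{\left(d \right)} = 6 - 3 d$ ($w{\left(d \right)} = - 3 \left(-2 + d\right) \frac{d + d}{d + d} = - 3 \left(-2 + d\right) \frac{2 d}{2 d} = - 3 \left(-2 + d\right) 2 d \frac{1}{2 d} = - 3 \left(-2 + d\right) 1 = - 3 \left(-2 + d\right) = 6 - 3 d$)
$34 w{\left(z \right)} \left(-30\right) = 34 \left(6 - 27\right) \left(-30\right) = 34 \left(-21\right) \left(-30\right) = \left(-714\right) \left(-30\right) = 21420$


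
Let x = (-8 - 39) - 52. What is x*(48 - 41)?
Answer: -693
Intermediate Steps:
x = -99 (x = -47 - 52 = -99)
x*(48 - 41) = -99*(48 - 41) = -99*7 = -693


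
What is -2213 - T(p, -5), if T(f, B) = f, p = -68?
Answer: -2145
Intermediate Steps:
-2213 - T(p, -5) = -2213 - 1*(-68) = -2213 + 68 = -2145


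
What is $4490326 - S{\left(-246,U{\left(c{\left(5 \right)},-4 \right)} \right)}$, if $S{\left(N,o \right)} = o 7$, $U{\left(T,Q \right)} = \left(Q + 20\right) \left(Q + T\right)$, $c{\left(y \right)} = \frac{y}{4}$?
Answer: $4490634$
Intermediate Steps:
$c{\left(y \right)} = \frac{y}{4}$ ($c{\left(y \right)} = y \frac{1}{4} = \frac{y}{4}$)
$U{\left(T,Q \right)} = \left(20 + Q\right) \left(Q + T\right)$
$S{\left(N,o \right)} = 7 o$
$4490326 - S{\left(-246,U{\left(c{\left(5 \right)},-4 \right)} \right)} = 4490326 - 7 \left(\left(-4\right)^{2} + 20 \left(-4\right) + 20 \cdot \frac{1}{4} \cdot 5 - 4 \cdot \frac{1}{4} \cdot 5\right) = 4490326 - 7 \left(16 - 80 + 20 \cdot \frac{5}{4} - 5\right) = 4490326 - 7 \left(16 - 80 + 25 - 5\right) = 4490326 - 7 \left(-44\right) = 4490326 - -308 = 4490326 + 308 = 4490634$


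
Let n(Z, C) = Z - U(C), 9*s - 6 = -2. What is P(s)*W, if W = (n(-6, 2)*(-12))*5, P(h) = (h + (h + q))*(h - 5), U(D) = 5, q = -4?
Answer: 252560/27 ≈ 9354.1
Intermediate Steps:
s = 4/9 (s = ⅔ + (⅑)*(-2) = ⅔ - 2/9 = 4/9 ≈ 0.44444)
n(Z, C) = -5 + Z (n(Z, C) = Z - 1*5 = Z - 5 = -5 + Z)
P(h) = (-5 + h)*(-4 + 2*h) (P(h) = (h + (h - 4))*(h - 5) = (h + (-4 + h))*(-5 + h) = (-4 + 2*h)*(-5 + h) = (-5 + h)*(-4 + 2*h))
W = 660 (W = ((-5 - 6)*(-12))*5 = -11*(-12)*5 = 132*5 = 660)
P(s)*W = (20 - 14*4/9 + 2*(4/9)²)*660 = (20 - 56/9 + 2*(16/81))*660 = (20 - 56/9 + 32/81)*660 = (1148/81)*660 = 252560/27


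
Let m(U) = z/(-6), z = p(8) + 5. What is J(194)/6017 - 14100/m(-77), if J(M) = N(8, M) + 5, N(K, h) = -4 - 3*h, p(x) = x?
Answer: 509030647/78221 ≈ 6507.6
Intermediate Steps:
z = 13 (z = 8 + 5 = 13)
J(M) = 1 - 3*M (J(M) = (-4 - 3*M) + 5 = 1 - 3*M)
m(U) = -13/6 (m(U) = 13/(-6) = 13*(-⅙) = -13/6)
J(194)/6017 - 14100/m(-77) = (1 - 3*194)/6017 - 14100/(-13/6) = (1 - 582)*(1/6017) - 14100*(-6/13) = -581*1/6017 + 84600/13 = -581/6017 + 84600/13 = 509030647/78221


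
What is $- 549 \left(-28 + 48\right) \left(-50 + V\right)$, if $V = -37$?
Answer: $955260$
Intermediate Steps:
$- 549 \left(-28 + 48\right) \left(-50 + V\right) = - 549 \left(-28 + 48\right) \left(-50 - 37\right) = - 549 \cdot 20 \left(-87\right) = \left(-549\right) \left(-1740\right) = 955260$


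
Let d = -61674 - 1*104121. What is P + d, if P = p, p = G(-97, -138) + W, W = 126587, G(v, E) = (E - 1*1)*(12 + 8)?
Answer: -41988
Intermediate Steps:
G(v, E) = -20 + 20*E (G(v, E) = (E - 1)*20 = (-1 + E)*20 = -20 + 20*E)
d = -165795 (d = -61674 - 104121 = -165795)
p = 123807 (p = (-20 + 20*(-138)) + 126587 = (-20 - 2760) + 126587 = -2780 + 126587 = 123807)
P = 123807
P + d = 123807 - 165795 = -41988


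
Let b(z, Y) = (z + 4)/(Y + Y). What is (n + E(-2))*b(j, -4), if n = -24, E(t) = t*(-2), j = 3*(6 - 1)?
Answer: 95/2 ≈ 47.500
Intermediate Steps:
j = 15 (j = 3*5 = 15)
E(t) = -2*t
b(z, Y) = (4 + z)/(2*Y) (b(z, Y) = (4 + z)/((2*Y)) = (4 + z)*(1/(2*Y)) = (4 + z)/(2*Y))
(n + E(-2))*b(j, -4) = (-24 - 2*(-2))*((½)*(4 + 15)/(-4)) = (-24 + 4)*((½)*(-¼)*19) = -20*(-19/8) = 95/2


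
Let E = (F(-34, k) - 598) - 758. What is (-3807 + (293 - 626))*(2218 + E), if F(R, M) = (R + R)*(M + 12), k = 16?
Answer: 4313880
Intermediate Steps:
F(R, M) = 2*R*(12 + M) (F(R, M) = (2*R)*(12 + M) = 2*R*(12 + M))
E = -3260 (E = (2*(-34)*(12 + 16) - 598) - 758 = (2*(-34)*28 - 598) - 758 = (-1904 - 598) - 758 = -2502 - 758 = -3260)
(-3807 + (293 - 626))*(2218 + E) = (-3807 + (293 - 626))*(2218 - 3260) = (-3807 - 333)*(-1042) = -4140*(-1042) = 4313880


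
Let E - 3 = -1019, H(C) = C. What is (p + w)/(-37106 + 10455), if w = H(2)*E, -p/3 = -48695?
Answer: -144053/26651 ≈ -5.4052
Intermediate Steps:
p = 146085 (p = -3*(-48695) = 146085)
E = -1016 (E = 3 - 1019 = -1016)
w = -2032 (w = 2*(-1016) = -2032)
(p + w)/(-37106 + 10455) = (146085 - 2032)/(-37106 + 10455) = 144053/(-26651) = 144053*(-1/26651) = -144053/26651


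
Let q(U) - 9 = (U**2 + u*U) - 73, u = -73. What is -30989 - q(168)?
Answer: -46885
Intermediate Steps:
q(U) = -64 + U**2 - 73*U (q(U) = 9 + ((U**2 - 73*U) - 73) = 9 + (-73 + U**2 - 73*U) = -64 + U**2 - 73*U)
-30989 - q(168) = -30989 - (-64 + 168**2 - 73*168) = -30989 - (-64 + 28224 - 12264) = -30989 - 1*15896 = -30989 - 15896 = -46885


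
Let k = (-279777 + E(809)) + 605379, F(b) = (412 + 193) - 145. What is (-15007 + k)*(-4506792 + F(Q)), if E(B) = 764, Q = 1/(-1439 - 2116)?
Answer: -1403087025188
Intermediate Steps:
Q = -1/3555 (Q = 1/(-3555) = -1/3555 ≈ -0.00028129)
F(b) = 460 (F(b) = 605 - 145 = 460)
k = 326366 (k = (-279777 + 764) + 605379 = -279013 + 605379 = 326366)
(-15007 + k)*(-4506792 + F(Q)) = (-15007 + 326366)*(-4506792 + 460) = 311359*(-4506332) = -1403087025188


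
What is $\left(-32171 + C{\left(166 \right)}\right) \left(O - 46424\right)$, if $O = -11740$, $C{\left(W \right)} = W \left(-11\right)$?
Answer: $1977401508$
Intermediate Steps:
$C{\left(W \right)} = - 11 W$
$\left(-32171 + C{\left(166 \right)}\right) \left(O - 46424\right) = \left(-32171 - 1826\right) \left(-11740 - 46424\right) = \left(-32171 - 1826\right) \left(-58164\right) = \left(-33997\right) \left(-58164\right) = 1977401508$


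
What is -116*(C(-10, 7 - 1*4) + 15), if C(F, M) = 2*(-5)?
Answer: -580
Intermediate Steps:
C(F, M) = -10
-116*(C(-10, 7 - 1*4) + 15) = -116*(-10 + 15) = -116*5 = -580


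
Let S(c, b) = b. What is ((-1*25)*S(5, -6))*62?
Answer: 9300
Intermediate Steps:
((-1*25)*S(5, -6))*62 = (-1*25*(-6))*62 = -25*(-6)*62 = 150*62 = 9300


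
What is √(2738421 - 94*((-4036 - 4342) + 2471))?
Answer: √3293679 ≈ 1814.8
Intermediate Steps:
√(2738421 - 94*((-4036 - 4342) + 2471)) = √(2738421 - 94*(-8378 + 2471)) = √(2738421 - 94*(-5907)) = √(2738421 + 555258) = √3293679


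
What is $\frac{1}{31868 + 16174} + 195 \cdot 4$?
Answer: $\frac{37472761}{48042} \approx 780.0$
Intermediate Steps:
$\frac{1}{31868 + 16174} + 195 \cdot 4 = \frac{1}{48042} + 780 = \frac{37472761}{48042}$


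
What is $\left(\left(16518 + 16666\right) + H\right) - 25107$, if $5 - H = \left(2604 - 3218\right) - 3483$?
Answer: $12179$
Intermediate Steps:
$H = 4102$ ($H = 5 - \left(\left(2604 - 3218\right) - 3483\right) = 5 - \left(-614 - 3483\right) = 5 - -4097 = 5 + 4097 = 4102$)
$\left(\left(16518 + 16666\right) + H\right) - 25107 = \left(\left(16518 + 16666\right) + 4102\right) - 25107 = \left(33184 + 4102\right) - 25107 = 37286 - 25107 = 12179$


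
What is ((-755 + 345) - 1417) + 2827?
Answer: 1000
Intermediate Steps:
((-755 + 345) - 1417) + 2827 = (-410 - 1417) + 2827 = -1827 + 2827 = 1000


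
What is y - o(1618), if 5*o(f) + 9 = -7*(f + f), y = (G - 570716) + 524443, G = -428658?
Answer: -2351994/5 ≈ -4.7040e+5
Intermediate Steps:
y = -474931 (y = (-428658 - 570716) + 524443 = -999374 + 524443 = -474931)
o(f) = -9/5 - 14*f/5 (o(f) = -9/5 + (-7*(f + f))/5 = -9/5 + (-14*f)/5 = -9/5 - 14*f/5)
y - o(1618) = -474931 - (-9/5 - 14/5*1618) = -474931 - (-9/5 - 22652/5) = -474931 - 1*(-22661/5) = -474931 + 22661/5 = -2351994/5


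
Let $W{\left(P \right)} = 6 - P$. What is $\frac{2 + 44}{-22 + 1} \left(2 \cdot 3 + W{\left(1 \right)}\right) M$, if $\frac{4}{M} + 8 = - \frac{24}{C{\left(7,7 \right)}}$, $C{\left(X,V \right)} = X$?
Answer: $\frac{253}{30} \approx 8.4333$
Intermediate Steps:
$M = - \frac{7}{20}$ ($M = \frac{4}{-8 - \frac{24}{7}} = \frac{4}{- \frac{80}{7}} = 4 \left(- \frac{7}{80}\right) = - \frac{7}{20} \approx -0.35$)
$\frac{2 + 44}{-22 + 1} \left(2 \cdot 3 + W{\left(1 \right)}\right) M = \frac{2 + 44}{-22 + 1} \left(2 \cdot 3 + \left(6 - 1\right)\right) \left(- \frac{7}{20}\right) = \frac{46}{-21} \left(6 + \left(6 - 1\right)\right) \left(- \frac{7}{20}\right) = 46 \left(- \frac{1}{21}\right) \left(6 + 5\right) \left(- \frac{7}{20}\right) = \left(- \frac{46}{21}\right) 11 \left(- \frac{7}{20}\right) = \left(- \frac{506}{21}\right) \left(- \frac{7}{20}\right) = \frac{253}{30}$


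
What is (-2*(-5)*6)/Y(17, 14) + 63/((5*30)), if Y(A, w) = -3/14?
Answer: -13979/50 ≈ -279.58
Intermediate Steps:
Y(A, w) = -3/14 (Y(A, w) = -3*1/14 = -3/14)
(-2*(-5)*6)/Y(17, 14) + 63/((5*30)) = (-2*(-5)*6)/(-3/14) + 63/((5*30)) = (10*6)*(-14/3) + 63/150 = 60*(-14/3) + 63*(1/150) = -280 + 21/50 = -13979/50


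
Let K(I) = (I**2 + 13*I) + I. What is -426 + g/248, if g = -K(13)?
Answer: -105999/248 ≈ -427.42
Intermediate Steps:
K(I) = I**2 + 14*I
g = -351 (g = -13*(14 + 13) = -13*27 = -1*351 = -351)
-426 + g/248 = -426 - 351/248 = -105999/248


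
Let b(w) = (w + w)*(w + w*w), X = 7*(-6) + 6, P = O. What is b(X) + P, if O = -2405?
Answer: -93125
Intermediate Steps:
P = -2405
X = -36 (X = -42 + 6 = -36)
b(w) = 2*w*(w + w²) (b(w) = (2*w)*(w + w²) = 2*w*(w + w²))
b(X) + P = 2*(-36)²*(1 - 36) - 2405 = 2*1296*(-35) - 2405 = -90720 - 2405 = -93125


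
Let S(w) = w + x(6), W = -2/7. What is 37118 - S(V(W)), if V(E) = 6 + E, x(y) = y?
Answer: 259744/7 ≈ 37106.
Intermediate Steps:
W = -2/7 (W = -2*⅐ = -2/7 ≈ -0.28571)
S(w) = 6 + w (S(w) = w + 6 = 6 + w)
37118 - S(V(W)) = 37118 - (6 + (6 - 2/7)) = 37118 - (6 + 40/7) = 37118 - 1*82/7 = 37118 - 82/7 = 259744/7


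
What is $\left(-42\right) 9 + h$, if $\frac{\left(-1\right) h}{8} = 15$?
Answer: $-498$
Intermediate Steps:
$h = -120$ ($h = \left(-8\right) 15 = -120$)
$\left(-42\right) 9 + h = \left(-42\right) 9 - 120 = -378 - 120 = -498$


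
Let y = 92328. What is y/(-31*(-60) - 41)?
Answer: 92328/1819 ≈ 50.758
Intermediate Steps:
y/(-31*(-60) - 41) = 92328/(-31*(-60) - 41) = 92328/(1860 - 41) = 92328/1819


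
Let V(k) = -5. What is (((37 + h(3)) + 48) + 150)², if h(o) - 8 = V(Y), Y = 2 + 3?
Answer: 56644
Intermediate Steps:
Y = 5
h(o) = 3 (h(o) = 8 - 5 = 3)
(((37 + h(3)) + 48) + 150)² = (((37 + 3) + 48) + 150)² = ((40 + 48) + 150)² = (88 + 150)² = 238² = 56644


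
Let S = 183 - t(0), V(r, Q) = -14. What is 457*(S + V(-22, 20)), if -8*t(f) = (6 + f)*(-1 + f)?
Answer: 307561/4 ≈ 76890.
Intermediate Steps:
t(f) = -(-1 + f)*(6 + f)/8 (t(f) = -(6 + f)*(-1 + f)/8 = -(-1 + f)*(6 + f)/8)
S = 729/4 (S = 183 - (3/4 - 5/8*0 - 1/8*0**2) = 183 - (3/4 + 0 - 1/8*0) = 183 - (3/4 + 0 + 0) = 183 - 1*3/4 = 183 - 3/4 = 729/4 ≈ 182.25)
457*(S + V(-22, 20)) = 457*(729/4 - 14) = 457*(673/4) = 307561/4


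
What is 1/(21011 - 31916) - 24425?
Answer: -266354626/10905 ≈ -24425.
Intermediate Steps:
1/(21011 - 31916) - 24425 = 1/(-10905) - 24425 = -1/10905 - 24425 = -266354626/10905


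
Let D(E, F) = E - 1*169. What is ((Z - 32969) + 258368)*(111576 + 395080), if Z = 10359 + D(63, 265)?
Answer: 119394499712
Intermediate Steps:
D(E, F) = -169 + E (D(E, F) = E - 169 = -169 + E)
Z = 10253 (Z = 10359 + (-169 + 63) = 10359 - 106 = 10253)
((Z - 32969) + 258368)*(111576 + 395080) = ((10253 - 32969) + 258368)*(111576 + 395080) = (-22716 + 258368)*506656 = 235652*506656 = 119394499712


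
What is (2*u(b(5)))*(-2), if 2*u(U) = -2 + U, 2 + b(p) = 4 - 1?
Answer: 2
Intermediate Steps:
b(p) = 1 (b(p) = -2 + (4 - 1) = -2 + 3 = 1)
u(U) = -1 + U/2 (u(U) = (-2 + U)/2 = -1 + U/2)
(2*u(b(5)))*(-2) = (2*(-1 + (1/2)*1))*(-2) = (2*(-1 + 1/2))*(-2) = (2*(-1/2))*(-2) = -1*(-2) = 2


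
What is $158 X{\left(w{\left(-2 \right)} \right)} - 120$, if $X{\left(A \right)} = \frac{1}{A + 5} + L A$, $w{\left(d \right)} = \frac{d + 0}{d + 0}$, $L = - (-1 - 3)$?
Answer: $\frac{1615}{3} \approx 538.33$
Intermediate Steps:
$L = 4$ ($L = \left(-1\right) \left(-4\right) = 4$)
$w{\left(d \right)} = 1$ ($w{\left(d \right)} = \frac{d}{d} = 1$)
$X{\left(A \right)} = \frac{1}{5 + A} + 4 A$ ($X{\left(A \right)} = \frac{1}{A + 5} + 4 A = \frac{1}{5 + A} + 4 A$)
$158 X{\left(w{\left(-2 \right)} \right)} - 120 = 158 \frac{1 + 4 \cdot 1^{2} + 20 \cdot 1}{5 + 1} - 120 = 158 \frac{1 + 4 \cdot 1 + 20}{6} - 120 = 158 \frac{1 + 4 + 20}{6} - 120 = 158 \cdot \frac{1}{6} \cdot 25 - 120 = 158 \cdot \frac{25}{6} - 120 = \frac{1975}{3} - 120 = \frac{1615}{3}$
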